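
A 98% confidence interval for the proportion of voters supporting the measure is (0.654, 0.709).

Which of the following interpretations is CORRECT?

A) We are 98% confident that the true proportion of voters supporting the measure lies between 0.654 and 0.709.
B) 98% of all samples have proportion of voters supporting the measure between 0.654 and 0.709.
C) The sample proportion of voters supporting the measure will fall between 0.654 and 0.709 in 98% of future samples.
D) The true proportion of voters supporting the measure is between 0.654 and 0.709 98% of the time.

A confidence interval represents our confidence in the procedure, not a probability statement about the parameter.

Key concept: If we repeated this sampling process many times and computed a 98% CI each time, about 98% of those intervals would contain the true population parameter.

For this specific interval (0.654, 0.709):
- Midpoint (point estimate): 0.6815
- Margin of error: 0.0275

The correct interpretation is the one stating confidence that the true parameter lies in the interval — option A.

A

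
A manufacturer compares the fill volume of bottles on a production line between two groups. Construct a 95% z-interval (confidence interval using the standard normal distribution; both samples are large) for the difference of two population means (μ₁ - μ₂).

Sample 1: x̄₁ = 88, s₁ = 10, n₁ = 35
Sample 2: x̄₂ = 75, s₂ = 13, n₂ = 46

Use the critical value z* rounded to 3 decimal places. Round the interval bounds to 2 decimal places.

Both samples are large (n₁ = 35 ≥ 30, n₂ = 46 ≥ 30), so a z-interval for the difference of means applies.

Point estimate: x̄₁ - x̄₂ = 88 - 75 = 13

Standard error: SE = √(s₁²/n₁ + s₂²/n₂)
= √(10²/35 + 13²/46)
= √(2.857143 + 3.673913)
= 2.555593

For 95% confidence, z* = 1.96 (from standard normal table)
Margin of error: E = z* × SE = 1.96 × 2.555593 = 5.0090

Z-interval: (x̄₁ - x̄₂) ± E = 13 ± 5.0090 = (7.9910, 18.0090)

Rounded to 2 decimal places:

(7.99, 18.01)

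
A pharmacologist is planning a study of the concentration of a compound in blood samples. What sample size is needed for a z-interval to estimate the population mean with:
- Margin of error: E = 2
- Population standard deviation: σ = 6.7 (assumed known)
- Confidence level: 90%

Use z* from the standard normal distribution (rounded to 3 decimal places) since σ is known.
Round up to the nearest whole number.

Using z* since population σ is known (z-interval formula).

For 90% confidence, z* = 1.645 (from standard normal table)

Sample size formula for z-interval: n = (z*σ/E)²

n = (1.645 × 6.7 / 2)²
  = (5.510750)²
  = 30.3684

Round up to the nearest whole number: n = 31

31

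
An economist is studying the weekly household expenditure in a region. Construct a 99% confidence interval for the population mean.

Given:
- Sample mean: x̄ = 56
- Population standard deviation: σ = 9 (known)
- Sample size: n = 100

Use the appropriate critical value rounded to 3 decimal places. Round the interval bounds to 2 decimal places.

The population standard deviation σ is known, so use a z-interval (standard normal critical value).

For 99% confidence, z* = 2.576 (from standard normal table)

Standard error: SE = σ/√n = 9/√100 = 0.900000

Margin of error: E = z* × SE = 2.576 × 0.900000 = 2.3184

Z-interval: x̄ ± E = 56 ± 2.3184 = (53.6816, 58.3184)

Rounded to 2 decimal places:

(53.68, 58.32)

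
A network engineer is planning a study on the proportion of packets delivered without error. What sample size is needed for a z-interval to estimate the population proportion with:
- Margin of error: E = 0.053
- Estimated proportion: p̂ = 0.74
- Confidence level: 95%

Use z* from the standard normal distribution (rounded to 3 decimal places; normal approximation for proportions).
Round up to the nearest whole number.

Using z* for proportion z-interval (normal approximation).

For 95% confidence, z* = 1.96 (from standard normal table)

Sample size formula for proportion z-interval: n = z*²p̂(1-p̂)/E²

n = 1.96² × 0.74 × 0.26 / 0.053²
  = 3.8416 × 0.1924 / 0.002809
  = 263.1270

Round up to the nearest whole number: n = 264

264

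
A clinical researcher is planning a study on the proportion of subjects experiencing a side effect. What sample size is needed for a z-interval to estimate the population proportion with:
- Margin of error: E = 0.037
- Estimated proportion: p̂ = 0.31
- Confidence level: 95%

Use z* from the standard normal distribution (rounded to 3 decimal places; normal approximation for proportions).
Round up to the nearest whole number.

Using z* for proportion z-interval (normal approximation).

For 95% confidence, z* = 1.96 (from standard normal table)

Sample size formula for proportion z-interval: n = z*²p̂(1-p̂)/E²

n = 1.96² × 0.31 × 0.69 / 0.037²
  = 3.8416 × 0.2139 / 0.001369
  = 600.2325

Round up to the nearest whole number: n = 601

601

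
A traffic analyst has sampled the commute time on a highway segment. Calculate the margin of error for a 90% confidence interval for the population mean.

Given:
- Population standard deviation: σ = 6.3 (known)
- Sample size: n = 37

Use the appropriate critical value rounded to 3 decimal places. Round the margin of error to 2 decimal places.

The population standard deviation σ is known, so use the z-interval margin of error formula.

For 90% confidence, z* = 1.645 (from standard normal table)

Margin of error formula for z-interval: E = z* × σ/√n

E = 1.645 × 6.3/√37
  = 1.645 × 1.035714
  = 1.7037

Rounded to 2 decimal places:

1.70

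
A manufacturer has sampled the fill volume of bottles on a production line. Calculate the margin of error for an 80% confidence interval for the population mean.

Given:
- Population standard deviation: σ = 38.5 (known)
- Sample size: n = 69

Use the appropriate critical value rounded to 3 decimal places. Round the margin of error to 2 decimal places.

The population standard deviation σ is known, so use the z-interval margin of error formula.

For 80% confidence, z* = 1.282 (from standard normal table)

Margin of error formula for z-interval: E = z* × σ/√n

E = 1.282 × 38.5/√69
  = 1.282 × 4.634855
  = 5.9419

Rounded to 2 decimal places:

5.94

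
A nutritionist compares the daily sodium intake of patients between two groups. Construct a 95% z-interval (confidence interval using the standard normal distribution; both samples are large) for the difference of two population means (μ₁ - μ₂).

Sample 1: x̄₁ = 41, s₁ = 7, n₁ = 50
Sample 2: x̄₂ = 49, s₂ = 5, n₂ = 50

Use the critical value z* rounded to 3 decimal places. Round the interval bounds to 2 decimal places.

Both samples are large (n₁ = 50 ≥ 30, n₂ = 50 ≥ 30), so a z-interval for the difference of means applies.

Point estimate: x̄₁ - x̄₂ = 41 - 49 = -8

Standard error: SE = √(s₁²/n₁ + s₂²/n₂)
= √(7²/50 + 5²/50)
= √(0.980000 + 0.500000)
= 1.216553

For 95% confidence, z* = 1.96 (from standard normal table)
Margin of error: E = z* × SE = 1.96 × 1.216553 = 2.3844

Z-interval: (x̄₁ - x̄₂) ± E = -8 ± 2.3844 = (-10.3844, -5.6156)

Rounded to 2 decimal places:

(-10.38, -5.62)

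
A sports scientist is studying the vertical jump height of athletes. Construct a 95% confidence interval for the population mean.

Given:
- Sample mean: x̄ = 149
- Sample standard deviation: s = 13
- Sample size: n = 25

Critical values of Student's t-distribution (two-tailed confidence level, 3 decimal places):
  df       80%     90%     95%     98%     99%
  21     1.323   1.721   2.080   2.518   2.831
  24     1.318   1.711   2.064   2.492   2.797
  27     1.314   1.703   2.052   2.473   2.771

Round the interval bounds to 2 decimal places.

The population standard deviation σ is unknown (only the sample standard deviation s is given), so use a t-interval with df = n - 1 = 25 - 1 = 24.

For 95% confidence with df = 24, t* = 2.064 (from t-table)

Standard error: SE = s/√n = 13/√25 = 2.600000

Margin of error: E = t* × SE = 2.064 × 2.600000 = 5.3664

T-interval: x̄ ± E = 149 ± 5.3664 = (143.6336, 154.3664)

Rounded to 2 decimal places:

(143.63, 154.37)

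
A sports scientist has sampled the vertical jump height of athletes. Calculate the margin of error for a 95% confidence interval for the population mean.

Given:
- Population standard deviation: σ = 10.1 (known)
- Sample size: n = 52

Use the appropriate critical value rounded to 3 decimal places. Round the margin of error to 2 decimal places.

The population standard deviation σ is known, so use the z-interval margin of error formula.

For 95% confidence, z* = 1.96 (from standard normal table)

Margin of error formula for z-interval: E = z* × σ/√n

E = 1.96 × 10.1/√52
  = 1.96 × 1.400618
  = 2.7452

Rounded to 2 decimal places:

2.75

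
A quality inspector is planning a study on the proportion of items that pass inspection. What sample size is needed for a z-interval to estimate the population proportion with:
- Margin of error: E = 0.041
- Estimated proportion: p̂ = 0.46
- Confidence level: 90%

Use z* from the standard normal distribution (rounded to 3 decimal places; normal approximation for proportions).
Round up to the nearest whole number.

Using z* for proportion z-interval (normal approximation).

For 90% confidence, z* = 1.645 (from standard normal table)

Sample size formula for proportion z-interval: n = z*²p̂(1-p̂)/E²

n = 1.645² × 0.46 × 0.54 / 0.041²
  = 2.706025 × 0.2484 / 0.001681
  = 399.8671

Round up to the nearest whole number: n = 400

400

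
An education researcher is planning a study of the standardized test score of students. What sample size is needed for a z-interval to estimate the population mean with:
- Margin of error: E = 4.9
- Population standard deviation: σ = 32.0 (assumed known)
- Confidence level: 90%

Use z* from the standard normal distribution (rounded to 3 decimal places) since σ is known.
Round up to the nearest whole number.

Using z* since population σ is known (z-interval formula).

For 90% confidence, z* = 1.645 (from standard normal table)

Sample size formula for z-interval: n = (z*σ/E)²

n = (1.645 × 32.0 / 4.9)²
  = (10.742857)²
  = 115.4090

Round up to the nearest whole number: n = 116

116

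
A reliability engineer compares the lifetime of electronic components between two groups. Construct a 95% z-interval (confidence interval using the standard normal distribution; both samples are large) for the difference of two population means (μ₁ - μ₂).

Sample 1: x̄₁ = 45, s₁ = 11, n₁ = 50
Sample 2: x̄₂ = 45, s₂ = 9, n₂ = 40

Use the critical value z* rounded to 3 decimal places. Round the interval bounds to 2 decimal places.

Both samples are large (n₁ = 50 ≥ 30, n₂ = 40 ≥ 30), so a z-interval for the difference of means applies.

Point estimate: x̄₁ - x̄₂ = 45 - 45 = 0

Standard error: SE = √(s₁²/n₁ + s₂²/n₂)
= √(11²/50 + 9²/40)
= √(2.420000 + 2.025000)
= 2.108317

For 95% confidence, z* = 1.96 (from standard normal table)
Margin of error: E = z* × SE = 1.96 × 2.108317 = 4.1323

Z-interval: (x̄₁ - x̄₂) ± E = 0 ± 4.1323 = (-4.1323, 4.1323)

Rounded to 2 decimal places:

(-4.13, 4.13)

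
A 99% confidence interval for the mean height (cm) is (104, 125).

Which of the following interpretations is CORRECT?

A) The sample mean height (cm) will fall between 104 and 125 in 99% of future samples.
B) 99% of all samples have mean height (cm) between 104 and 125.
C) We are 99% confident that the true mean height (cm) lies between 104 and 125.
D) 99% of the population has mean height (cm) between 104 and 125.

A confidence interval represents our confidence in the procedure, not a probability statement about the parameter.

Key concept: If we repeated this sampling process many times and computed a 99% CI each time, about 99% of those intervals would contain the true population parameter.

For this specific interval (104, 125):
- Midpoint (point estimate): 114.5
- Margin of error: 10.5

The correct interpretation is the one stating confidence that the true parameter lies in the interval — option C.

C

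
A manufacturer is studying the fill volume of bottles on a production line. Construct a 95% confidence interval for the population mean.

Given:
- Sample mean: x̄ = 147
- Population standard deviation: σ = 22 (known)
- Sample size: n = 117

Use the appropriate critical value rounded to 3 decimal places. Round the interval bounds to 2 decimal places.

The population standard deviation σ is known, so use a z-interval (standard normal critical value).

For 95% confidence, z* = 1.96 (from standard normal table)

Standard error: SE = σ/√n = 22/√117 = 2.033901

Margin of error: E = z* × SE = 1.96 × 2.033901 = 3.9864

Z-interval: x̄ ± E = 147 ± 3.9864 = (143.0136, 150.9864)

Rounded to 2 decimal places:

(143.01, 150.99)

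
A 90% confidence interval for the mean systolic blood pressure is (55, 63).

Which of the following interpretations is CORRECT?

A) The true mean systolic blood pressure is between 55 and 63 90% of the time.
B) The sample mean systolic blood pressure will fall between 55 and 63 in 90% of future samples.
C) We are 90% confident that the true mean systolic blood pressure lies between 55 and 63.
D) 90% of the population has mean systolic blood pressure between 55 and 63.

A confidence interval represents our confidence in the procedure, not a probability statement about the parameter.

Key concept: If we repeated this sampling process many times and computed a 90% CI each time, about 90% of those intervals would contain the true population parameter.

For this specific interval (55, 63):
- Midpoint (point estimate): 59
- Margin of error: 4

The correct interpretation is the one stating confidence that the true parameter lies in the interval — option C.

C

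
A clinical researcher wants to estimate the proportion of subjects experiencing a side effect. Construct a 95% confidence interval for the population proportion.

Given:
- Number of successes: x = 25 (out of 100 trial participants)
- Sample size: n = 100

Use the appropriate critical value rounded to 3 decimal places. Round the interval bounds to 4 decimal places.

Sample proportion: p̂ = 25/100 = 0.250000

Check conditions for normal approximation:
  np̂ = 25 ≥ 10 ✓
  n(1-p̂) = 75 ≥ 10 ✓

The sample is large enough, so use a z-interval (normal approximation) for the proportion.

For 95% confidence, z* = 1.96 (from standard normal table)

Standard error: SE = √(p̂(1-p̂)/n) = √(0.250000×0.750000/100) = 0.04330127

Margin of error: E = z* × SE = 1.96 × 0.04330127 = 0.084870

Z-interval: p̂ ± E = 0.250000 ± 0.084870 = (0.165130, 0.334870)

Rounded to 4 decimal places:

(0.1651, 0.3349)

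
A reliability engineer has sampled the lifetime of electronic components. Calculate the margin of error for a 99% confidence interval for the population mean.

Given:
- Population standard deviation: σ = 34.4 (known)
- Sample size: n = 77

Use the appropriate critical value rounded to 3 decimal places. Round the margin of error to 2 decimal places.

The population standard deviation σ is known, so use the z-interval margin of error formula.

For 99% confidence, z* = 2.576 (from standard normal table)

Margin of error formula for z-interval: E = z* × σ/√n

E = 2.576 × 34.4/√77
  = 2.576 × 3.920244
  = 10.0985

Rounded to 2 decimal places:

10.10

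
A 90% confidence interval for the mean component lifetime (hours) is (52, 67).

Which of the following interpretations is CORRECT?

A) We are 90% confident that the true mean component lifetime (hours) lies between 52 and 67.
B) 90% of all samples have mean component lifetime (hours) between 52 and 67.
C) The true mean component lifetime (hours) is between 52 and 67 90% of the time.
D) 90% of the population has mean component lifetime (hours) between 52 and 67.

A confidence interval represents our confidence in the procedure, not a probability statement about the parameter.

Key concept: If we repeated this sampling process many times and computed a 90% CI each time, about 90% of those intervals would contain the true population parameter.

For this specific interval (52, 67):
- Midpoint (point estimate): 59.5
- Margin of error: 7.5

The correct interpretation is the one stating confidence that the true parameter lies in the interval — option A.

A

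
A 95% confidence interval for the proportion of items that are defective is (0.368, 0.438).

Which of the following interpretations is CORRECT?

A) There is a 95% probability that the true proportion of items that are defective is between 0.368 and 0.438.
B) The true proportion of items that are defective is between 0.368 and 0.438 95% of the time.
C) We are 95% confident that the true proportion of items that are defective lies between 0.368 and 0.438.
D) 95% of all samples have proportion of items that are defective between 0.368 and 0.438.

A confidence interval represents our confidence in the procedure, not a probability statement about the parameter.

Key concept: If we repeated this sampling process many times and computed a 95% CI each time, about 95% of those intervals would contain the true population parameter.

For this specific interval (0.368, 0.438):
- Midpoint (point estimate): 0.403
- Margin of error: 0.035

The correct interpretation is the one stating confidence that the true parameter lies in the interval — option C.

C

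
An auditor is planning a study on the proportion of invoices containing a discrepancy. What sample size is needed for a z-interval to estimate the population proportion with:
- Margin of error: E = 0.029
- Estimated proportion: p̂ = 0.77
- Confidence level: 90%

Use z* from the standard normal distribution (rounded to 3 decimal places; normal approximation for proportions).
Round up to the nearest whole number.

Using z* for proportion z-interval (normal approximation).

For 90% confidence, z* = 1.645 (from standard normal table)

Sample size formula for proportion z-interval: n = z*²p̂(1-p̂)/E²

n = 1.645² × 0.77 × 0.23 / 0.029²
  = 2.706025 × 0.1771 / 0.000841
  = 569.8419

Round up to the nearest whole number: n = 570

570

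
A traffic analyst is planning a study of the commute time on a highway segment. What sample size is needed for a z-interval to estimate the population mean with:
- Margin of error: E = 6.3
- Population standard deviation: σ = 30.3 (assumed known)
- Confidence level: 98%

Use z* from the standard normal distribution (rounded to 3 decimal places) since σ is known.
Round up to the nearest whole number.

Using z* since population σ is known (z-interval formula).

For 98% confidence, z* = 2.326 (from standard normal table)

Sample size formula for z-interval: n = (z*σ/E)²

n = (2.326 × 30.3 / 6.3)²
  = (11.186952)²
  = 125.1479

Round up to the nearest whole number: n = 126

126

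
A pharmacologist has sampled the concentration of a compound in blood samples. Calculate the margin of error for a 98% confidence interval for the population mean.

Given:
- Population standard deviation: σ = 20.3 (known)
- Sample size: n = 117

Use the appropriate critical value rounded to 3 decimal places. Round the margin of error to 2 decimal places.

The population standard deviation σ is known, so use the z-interval margin of error formula.

For 98% confidence, z* = 2.326 (from standard normal table)

Margin of error formula for z-interval: E = z* × σ/√n

E = 2.326 × 20.3/√117
  = 2.326 × 1.876736
  = 4.3653

Rounded to 2 decimal places:

4.37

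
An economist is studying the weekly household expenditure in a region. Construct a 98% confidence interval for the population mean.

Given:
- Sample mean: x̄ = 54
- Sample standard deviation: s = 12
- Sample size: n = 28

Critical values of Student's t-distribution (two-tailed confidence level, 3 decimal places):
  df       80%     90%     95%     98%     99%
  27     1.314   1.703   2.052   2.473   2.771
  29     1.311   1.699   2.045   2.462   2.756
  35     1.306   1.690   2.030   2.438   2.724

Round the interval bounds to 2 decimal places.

The population standard deviation σ is unknown (only the sample standard deviation s is given), so use a t-interval with df = n - 1 = 28 - 1 = 27.

For 98% confidence with df = 27, t* = 2.473 (from t-table)

Standard error: SE = s/√n = 12/√28 = 2.267787

Margin of error: E = t* × SE = 2.473 × 2.267787 = 5.6082

T-interval: x̄ ± E = 54 ± 5.6082 = (48.3918, 59.6082)

Rounded to 2 decimal places:

(48.39, 59.61)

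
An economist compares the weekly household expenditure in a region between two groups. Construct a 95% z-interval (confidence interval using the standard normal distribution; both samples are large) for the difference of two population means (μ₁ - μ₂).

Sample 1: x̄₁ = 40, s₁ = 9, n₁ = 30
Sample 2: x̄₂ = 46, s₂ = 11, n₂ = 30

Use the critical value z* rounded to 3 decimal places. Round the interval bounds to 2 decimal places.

Both samples are large (n₁ = 30 ≥ 30, n₂ = 30 ≥ 30), so a z-interval for the difference of means applies.

Point estimate: x̄₁ - x̄₂ = 40 - 46 = -6

Standard error: SE = √(s₁²/n₁ + s₂²/n₂)
= √(9²/30 + 11²/30)
= √(2.700000 + 4.033333)
= 2.594867

For 95% confidence, z* = 1.96 (from standard normal table)
Margin of error: E = z* × SE = 1.96 × 2.594867 = 5.0859

Z-interval: (x̄₁ - x̄₂) ± E = -6 ± 5.0859 = (-11.0859, -0.9141)

Rounded to 2 decimal places:

(-11.09, -0.91)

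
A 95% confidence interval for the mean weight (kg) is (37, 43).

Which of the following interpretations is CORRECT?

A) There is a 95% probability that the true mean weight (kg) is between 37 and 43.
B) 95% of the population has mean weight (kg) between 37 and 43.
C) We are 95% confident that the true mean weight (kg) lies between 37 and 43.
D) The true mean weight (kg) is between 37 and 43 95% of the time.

A confidence interval represents our confidence in the procedure, not a probability statement about the parameter.

Key concept: If we repeated this sampling process many times and computed a 95% CI each time, about 95% of those intervals would contain the true population parameter.

For this specific interval (37, 43):
- Midpoint (point estimate): 40
- Margin of error: 3

The correct interpretation is the one stating confidence that the true parameter lies in the interval — option C.

C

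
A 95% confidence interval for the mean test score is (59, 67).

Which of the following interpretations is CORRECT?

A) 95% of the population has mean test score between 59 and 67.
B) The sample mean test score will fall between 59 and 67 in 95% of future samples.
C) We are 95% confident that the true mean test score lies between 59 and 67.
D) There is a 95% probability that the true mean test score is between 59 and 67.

A confidence interval represents our confidence in the procedure, not a probability statement about the parameter.

Key concept: If we repeated this sampling process many times and computed a 95% CI each time, about 95% of those intervals would contain the true population parameter.

For this specific interval (59, 67):
- Midpoint (point estimate): 63
- Margin of error: 4

The correct interpretation is the one stating confidence that the true parameter lies in the interval — option C.

C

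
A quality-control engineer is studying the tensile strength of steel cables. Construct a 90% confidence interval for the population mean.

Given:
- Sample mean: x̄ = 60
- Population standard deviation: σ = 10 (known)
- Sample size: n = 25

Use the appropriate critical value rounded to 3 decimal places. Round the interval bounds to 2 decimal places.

The population standard deviation σ is known, so use a z-interval (standard normal critical value).

For 90% confidence, z* = 1.645 (from standard normal table)

Standard error: SE = σ/√n = 10/√25 = 2.000000

Margin of error: E = z* × SE = 1.645 × 2.000000 = 3.2900

Z-interval: x̄ ± E = 60 ± 3.2900 = (56.7100, 63.2900)

Rounded to 2 decimal places:

(56.71, 63.29)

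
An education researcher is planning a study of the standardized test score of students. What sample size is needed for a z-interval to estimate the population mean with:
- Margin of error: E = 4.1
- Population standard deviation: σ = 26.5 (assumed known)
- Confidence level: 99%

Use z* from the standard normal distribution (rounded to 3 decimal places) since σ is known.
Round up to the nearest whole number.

Using z* since population σ is known (z-interval formula).

For 99% confidence, z* = 2.576 (from standard normal table)

Sample size formula for z-interval: n = (z*σ/E)²

n = (2.576 × 26.5 / 4.1)²
  = (16.649756)²
  = 277.2144

Round up to the nearest whole number: n = 278

278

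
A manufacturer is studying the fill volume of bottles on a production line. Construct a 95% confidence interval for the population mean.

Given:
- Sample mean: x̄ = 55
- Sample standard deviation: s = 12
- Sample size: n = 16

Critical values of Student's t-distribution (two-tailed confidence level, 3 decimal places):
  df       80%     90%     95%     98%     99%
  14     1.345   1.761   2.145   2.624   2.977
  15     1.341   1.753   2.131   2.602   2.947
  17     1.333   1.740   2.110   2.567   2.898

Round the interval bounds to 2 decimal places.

The population standard deviation σ is unknown (only the sample standard deviation s is given), so use a t-interval with df = n - 1 = 16 - 1 = 15.

For 95% confidence with df = 15, t* = 2.131 (from t-table)

Standard error: SE = s/√n = 12/√16 = 3.000000

Margin of error: E = t* × SE = 2.131 × 3.000000 = 6.3930

T-interval: x̄ ± E = 55 ± 6.3930 = (48.6070, 61.3930)

Rounded to 2 decimal places:

(48.61, 61.39)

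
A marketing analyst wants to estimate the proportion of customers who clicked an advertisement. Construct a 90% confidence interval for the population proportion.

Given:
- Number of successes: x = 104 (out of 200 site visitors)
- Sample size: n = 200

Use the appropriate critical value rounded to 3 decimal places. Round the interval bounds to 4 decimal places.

Sample proportion: p̂ = 104/200 = 0.520000

Check conditions for normal approximation:
  np̂ = 104 ≥ 10 ✓
  n(1-p̂) = 96 ≥ 10 ✓

The sample is large enough, so use a z-interval (normal approximation) for the proportion.

For 90% confidence, z* = 1.645 (from standard normal table)

Standard error: SE = √(p̂(1-p̂)/n) = √(0.520000×0.480000/200) = 0.03532704

Margin of error: E = z* × SE = 1.645 × 0.03532704 = 0.058113

Z-interval: p̂ ± E = 0.520000 ± 0.058113 = (0.461887, 0.578113)

Rounded to 4 decimal places:

(0.4619, 0.5781)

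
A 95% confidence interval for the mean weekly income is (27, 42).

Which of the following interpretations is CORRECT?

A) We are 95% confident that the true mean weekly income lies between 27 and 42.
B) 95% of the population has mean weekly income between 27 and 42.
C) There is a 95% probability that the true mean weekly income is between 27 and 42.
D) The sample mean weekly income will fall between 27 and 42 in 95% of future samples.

A confidence interval represents our confidence in the procedure, not a probability statement about the parameter.

Key concept: If we repeated this sampling process many times and computed a 95% CI each time, about 95% of those intervals would contain the true population parameter.

For this specific interval (27, 42):
- Midpoint (point estimate): 34.5
- Margin of error: 7.5

The correct interpretation is the one stating confidence that the true parameter lies in the interval — option A.

A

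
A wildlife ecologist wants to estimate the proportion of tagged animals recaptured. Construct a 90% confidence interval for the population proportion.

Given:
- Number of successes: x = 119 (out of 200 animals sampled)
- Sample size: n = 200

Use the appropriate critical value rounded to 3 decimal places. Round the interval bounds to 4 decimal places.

Sample proportion: p̂ = 119/200 = 0.595000

Check conditions for normal approximation:
  np̂ = 119 ≥ 10 ✓
  n(1-p̂) = 81 ≥ 10 ✓

The sample is large enough, so use a z-interval (normal approximation) for the proportion.

For 90% confidence, z* = 1.645 (from standard normal table)

Standard error: SE = √(p̂(1-p̂)/n) = √(0.595000×0.405000/200) = 0.03471131

Margin of error: E = z* × SE = 1.645 × 0.03471131 = 0.057100

Z-interval: p̂ ± E = 0.595000 ± 0.057100 = (0.537900, 0.652100)

Rounded to 4 decimal places:

(0.5379, 0.6521)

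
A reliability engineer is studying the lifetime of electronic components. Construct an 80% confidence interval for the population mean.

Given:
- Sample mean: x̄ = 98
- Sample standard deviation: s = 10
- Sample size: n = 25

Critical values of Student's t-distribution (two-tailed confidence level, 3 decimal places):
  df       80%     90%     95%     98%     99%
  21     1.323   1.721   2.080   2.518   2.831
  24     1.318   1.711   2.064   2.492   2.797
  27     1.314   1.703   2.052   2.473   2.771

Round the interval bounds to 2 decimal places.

The population standard deviation σ is unknown (only the sample standard deviation s is given), so use a t-interval with df = n - 1 = 25 - 1 = 24.

For 80% confidence with df = 24, t* = 1.318 (from t-table)

Standard error: SE = s/√n = 10/√25 = 2.000000

Margin of error: E = t* × SE = 1.318 × 2.000000 = 2.6360

T-interval: x̄ ± E = 98 ± 2.6360 = (95.3640, 100.6360)

Rounded to 2 decimal places:

(95.36, 100.64)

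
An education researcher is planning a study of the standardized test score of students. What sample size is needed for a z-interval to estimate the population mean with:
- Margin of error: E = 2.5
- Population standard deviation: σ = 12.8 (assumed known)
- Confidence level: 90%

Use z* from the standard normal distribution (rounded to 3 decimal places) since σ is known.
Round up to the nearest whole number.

Using z* since population σ is known (z-interval formula).

For 90% confidence, z* = 1.645 (from standard normal table)

Sample size formula for z-interval: n = (z*σ/E)²

n = (1.645 × 12.8 / 2.5)²
  = (8.422400)²
  = 70.9368

Round up to the nearest whole number: n = 71

71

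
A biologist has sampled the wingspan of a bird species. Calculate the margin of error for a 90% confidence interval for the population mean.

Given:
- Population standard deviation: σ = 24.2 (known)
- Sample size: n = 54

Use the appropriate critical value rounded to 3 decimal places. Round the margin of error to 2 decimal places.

The population standard deviation σ is known, so use the z-interval margin of error formula.

For 90% confidence, z* = 1.645 (from standard normal table)

Margin of error formula for z-interval: E = z* × σ/√n

E = 1.645 × 24.2/√54
  = 1.645 × 3.293203
  = 5.4173

Rounded to 2 decimal places:

5.42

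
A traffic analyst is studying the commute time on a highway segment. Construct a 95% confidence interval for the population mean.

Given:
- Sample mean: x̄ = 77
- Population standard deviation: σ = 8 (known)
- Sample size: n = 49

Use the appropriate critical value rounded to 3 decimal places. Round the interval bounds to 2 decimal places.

The population standard deviation σ is known, so use a z-interval (standard normal critical value).

For 95% confidence, z* = 1.96 (from standard normal table)

Standard error: SE = σ/√n = 8/√49 = 1.142857

Margin of error: E = z* × SE = 1.96 × 1.142857 = 2.2400

Z-interval: x̄ ± E = 77 ± 2.2400 = (74.7600, 79.2400)

Rounded to 2 decimal places:

(74.76, 79.24)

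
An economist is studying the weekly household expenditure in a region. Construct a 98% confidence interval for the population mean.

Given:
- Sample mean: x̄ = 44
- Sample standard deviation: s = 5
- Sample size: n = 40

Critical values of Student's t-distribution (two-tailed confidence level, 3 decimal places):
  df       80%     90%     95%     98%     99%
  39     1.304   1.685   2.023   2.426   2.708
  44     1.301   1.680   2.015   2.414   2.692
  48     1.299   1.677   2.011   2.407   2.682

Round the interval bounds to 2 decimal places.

The population standard deviation σ is unknown (only the sample standard deviation s is given), so use a t-interval with df = n - 1 = 40 - 1 = 39.

For 98% confidence with df = 39, t* = 2.426 (from t-table)

Standard error: SE = s/√n = 5/√40 = 0.790569

Margin of error: E = t* × SE = 2.426 × 0.790569 = 1.9179

T-interval: x̄ ± E = 44 ± 1.9179 = (42.0821, 45.9179)

Rounded to 2 decimal places:

(42.08, 45.92)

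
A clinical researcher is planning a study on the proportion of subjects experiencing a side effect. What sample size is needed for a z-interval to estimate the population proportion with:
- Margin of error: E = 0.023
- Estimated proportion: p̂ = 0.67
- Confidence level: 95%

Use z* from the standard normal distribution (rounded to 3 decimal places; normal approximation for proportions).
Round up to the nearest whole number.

Using z* for proportion z-interval (normal approximation).

For 95% confidence, z* = 1.96 (from standard normal table)

Sample size formula for proportion z-interval: n = z*²p̂(1-p̂)/E²

n = 1.96² × 0.67 × 0.33 / 0.023²
  = 3.8416 × 0.2211 / 0.000529
  = 1605.6290

Round up to the nearest whole number: n = 1606

1606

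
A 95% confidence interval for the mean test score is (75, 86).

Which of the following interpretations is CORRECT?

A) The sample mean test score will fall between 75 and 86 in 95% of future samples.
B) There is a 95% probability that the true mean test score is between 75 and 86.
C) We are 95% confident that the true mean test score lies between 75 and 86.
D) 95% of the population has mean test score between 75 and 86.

A confidence interval represents our confidence in the procedure, not a probability statement about the parameter.

Key concept: If we repeated this sampling process many times and computed a 95% CI each time, about 95% of those intervals would contain the true population parameter.

For this specific interval (75, 86):
- Midpoint (point estimate): 80.5
- Margin of error: 5.5

The correct interpretation is the one stating confidence that the true parameter lies in the interval — option C.

C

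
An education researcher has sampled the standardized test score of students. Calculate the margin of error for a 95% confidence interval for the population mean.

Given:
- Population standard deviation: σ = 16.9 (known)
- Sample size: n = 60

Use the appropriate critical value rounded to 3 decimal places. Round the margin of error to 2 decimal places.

The population standard deviation σ is known, so use the z-interval margin of error formula.

For 95% confidence, z* = 1.96 (from standard normal table)

Margin of error formula for z-interval: E = z* × σ/√n

E = 1.96 × 16.9/√60
  = 1.96 × 2.181781
  = 4.2763

Rounded to 2 decimal places:

4.28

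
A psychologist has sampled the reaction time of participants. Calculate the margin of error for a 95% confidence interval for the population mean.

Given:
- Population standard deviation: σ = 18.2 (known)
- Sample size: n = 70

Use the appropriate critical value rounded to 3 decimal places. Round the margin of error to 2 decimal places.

The population standard deviation σ is known, so use the z-interval margin of error formula.

For 95% confidence, z* = 1.96 (from standard normal table)

Margin of error formula for z-interval: E = z* × σ/√n

E = 1.96 × 18.2/√70
  = 1.96 × 2.175316
  = 4.2636

Rounded to 2 decimal places:

4.26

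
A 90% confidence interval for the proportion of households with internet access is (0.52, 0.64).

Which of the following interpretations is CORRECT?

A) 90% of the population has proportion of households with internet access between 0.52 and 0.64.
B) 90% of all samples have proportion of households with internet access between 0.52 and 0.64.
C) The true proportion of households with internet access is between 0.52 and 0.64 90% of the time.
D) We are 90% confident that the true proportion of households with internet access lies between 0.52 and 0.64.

A confidence interval represents our confidence in the procedure, not a probability statement about the parameter.

Key concept: If we repeated this sampling process many times and computed a 90% CI each time, about 90% of those intervals would contain the true population parameter.

For this specific interval (0.52, 0.64):
- Midpoint (point estimate): 0.58
- Margin of error: 0.06

The correct interpretation is the one stating confidence that the true parameter lies in the interval — option D.

D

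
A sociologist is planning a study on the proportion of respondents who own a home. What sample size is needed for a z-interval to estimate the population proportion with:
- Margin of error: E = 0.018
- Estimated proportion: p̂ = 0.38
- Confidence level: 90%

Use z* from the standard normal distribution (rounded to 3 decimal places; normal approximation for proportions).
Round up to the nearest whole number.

Using z* for proportion z-interval (normal approximation).

For 90% confidence, z* = 1.645 (from standard normal table)

Sample size formula for proportion z-interval: n = z*²p̂(1-p̂)/E²

n = 1.645² × 0.38 × 0.62 / 0.018²
  = 2.706025 × 0.2356 / 0.000324
  = 1967.7145

Round up to the nearest whole number: n = 1968

1968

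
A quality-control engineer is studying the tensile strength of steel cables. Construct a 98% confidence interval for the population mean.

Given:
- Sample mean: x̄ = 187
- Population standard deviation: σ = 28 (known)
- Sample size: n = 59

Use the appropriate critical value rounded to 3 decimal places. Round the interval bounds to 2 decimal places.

The population standard deviation σ is known, so use a z-interval (standard normal critical value).

For 98% confidence, z* = 2.326 (from standard normal table)

Standard error: SE = σ/√n = 28/√59 = 3.645290

Margin of error: E = z* × SE = 2.326 × 3.645290 = 8.4789

Z-interval: x̄ ± E = 187 ± 8.4789 = (178.5211, 195.4789)

Rounded to 2 decimal places:

(178.52, 195.48)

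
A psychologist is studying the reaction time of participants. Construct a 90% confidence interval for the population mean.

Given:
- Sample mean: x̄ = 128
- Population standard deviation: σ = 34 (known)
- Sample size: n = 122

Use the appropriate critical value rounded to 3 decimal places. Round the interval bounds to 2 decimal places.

The population standard deviation σ is known, so use a z-interval (standard normal critical value).

For 90% confidence, z* = 1.645 (from standard normal table)

Standard error: SE = σ/√n = 34/√122 = 3.078215

Margin of error: E = z* × SE = 1.645 × 3.078215 = 5.0637

Z-interval: x̄ ± E = 128 ± 5.0637 = (122.9363, 133.0637)

Rounded to 2 decimal places:

(122.94, 133.06)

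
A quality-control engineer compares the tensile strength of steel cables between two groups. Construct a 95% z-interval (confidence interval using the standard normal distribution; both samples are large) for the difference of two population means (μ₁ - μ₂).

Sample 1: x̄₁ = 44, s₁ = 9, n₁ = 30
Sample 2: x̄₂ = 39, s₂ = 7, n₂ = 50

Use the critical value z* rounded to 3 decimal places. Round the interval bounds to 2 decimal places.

Both samples are large (n₁ = 30 ≥ 30, n₂ = 50 ≥ 30), so a z-interval for the difference of means applies.

Point estimate: x̄₁ - x̄₂ = 44 - 39 = 5

Standard error: SE = √(s₁²/n₁ + s₂²/n₂)
= √(9²/30 + 7²/50)
= √(2.700000 + 0.980000)
= 1.918333

For 95% confidence, z* = 1.96 (from standard normal table)
Margin of error: E = z* × SE = 1.96 × 1.918333 = 3.7599

Z-interval: (x̄₁ - x̄₂) ± E = 5 ± 3.7599 = (1.2401, 8.7599)

Rounded to 2 decimal places:

(1.24, 8.76)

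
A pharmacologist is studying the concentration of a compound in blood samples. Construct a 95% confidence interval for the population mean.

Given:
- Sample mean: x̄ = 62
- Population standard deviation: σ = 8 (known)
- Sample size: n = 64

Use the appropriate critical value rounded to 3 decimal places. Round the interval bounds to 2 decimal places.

The population standard deviation σ is known, so use a z-interval (standard normal critical value).

For 95% confidence, z* = 1.96 (from standard normal table)

Standard error: SE = σ/√n = 8/√64 = 1.000000

Margin of error: E = z* × SE = 1.96 × 1.000000 = 1.9600

Z-interval: x̄ ± E = 62 ± 1.9600 = (60.0400, 63.9600)

Rounded to 2 decimal places:

(60.04, 63.96)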